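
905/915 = 181/183 ≈ 0.989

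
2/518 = 1/259 ≈ 0.00386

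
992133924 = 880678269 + 111455655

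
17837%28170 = 17837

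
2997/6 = 499+1/2 = 499.50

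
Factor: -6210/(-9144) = 2^(-2)*3^1*5^1*23^1*127^(-1) = 345/508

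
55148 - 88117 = -32969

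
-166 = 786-952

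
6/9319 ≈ 0.000644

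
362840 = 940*386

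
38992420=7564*5155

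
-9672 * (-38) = 367536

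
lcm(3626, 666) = 32634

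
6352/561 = 11+181/561 ≈ 11.32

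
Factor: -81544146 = -1 * 2^1 * 3^1 * 13590691^1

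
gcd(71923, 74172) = 1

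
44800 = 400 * 112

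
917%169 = 72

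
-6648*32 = -212736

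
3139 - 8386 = -5247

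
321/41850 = 107/13950≈0.00767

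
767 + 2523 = 3290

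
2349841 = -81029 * (-29)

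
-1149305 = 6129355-7278660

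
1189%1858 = 1189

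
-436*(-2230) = 972280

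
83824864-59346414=24478450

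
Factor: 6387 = 3^1*2129^1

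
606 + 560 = 1166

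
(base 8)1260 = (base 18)224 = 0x2b0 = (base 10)688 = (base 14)372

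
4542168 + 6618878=11161046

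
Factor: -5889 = -1*3^1*13^1*151^1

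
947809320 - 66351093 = 881458227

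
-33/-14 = 2 + 5/14≈2.36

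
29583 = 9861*3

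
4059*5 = 20295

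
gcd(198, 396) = 198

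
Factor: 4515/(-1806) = -1 * 2^(-1) * 5^1 = -5/2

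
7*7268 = 50876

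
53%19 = 15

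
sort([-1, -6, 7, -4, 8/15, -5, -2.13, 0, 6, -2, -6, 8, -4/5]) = [-6, -6, -5, -4, -2.13, -2, -1, -4/5, 0, 8/15, 6, 7, 8]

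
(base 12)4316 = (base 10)7362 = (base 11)5593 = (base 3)101002200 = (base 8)16302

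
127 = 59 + 68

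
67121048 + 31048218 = 98169266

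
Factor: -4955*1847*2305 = -1*5^2*461^1*991^1*1847^1 = -21095094925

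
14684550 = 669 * 21950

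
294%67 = 26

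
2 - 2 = 0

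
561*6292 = 3529812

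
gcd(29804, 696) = 4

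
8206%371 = 44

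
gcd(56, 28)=28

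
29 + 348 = 377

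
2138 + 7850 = 9988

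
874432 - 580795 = 293637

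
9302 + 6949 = 16251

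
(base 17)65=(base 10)107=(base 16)6b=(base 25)47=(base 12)8b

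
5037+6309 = 11346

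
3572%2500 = 1072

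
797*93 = 74121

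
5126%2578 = 2548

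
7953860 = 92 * 86455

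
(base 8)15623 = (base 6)52403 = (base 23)d7l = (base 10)7059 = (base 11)5338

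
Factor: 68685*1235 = 3^1*5^2*13^1*19^2*241^1 = 84825975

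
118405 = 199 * 595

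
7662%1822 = 374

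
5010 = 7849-2839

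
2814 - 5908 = -3094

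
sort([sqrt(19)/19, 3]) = [sqrt(19)/19, 3]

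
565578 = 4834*117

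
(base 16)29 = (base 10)41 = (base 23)1i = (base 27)1e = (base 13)32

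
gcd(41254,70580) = 2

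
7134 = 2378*3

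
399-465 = -66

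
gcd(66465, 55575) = 45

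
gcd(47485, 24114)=1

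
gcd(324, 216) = 108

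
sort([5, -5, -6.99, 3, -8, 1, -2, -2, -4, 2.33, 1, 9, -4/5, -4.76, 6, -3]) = [-8, -6.99, -5, -4.76, -4, -3, -2, -2, -4/5, 1, 1, 2.33, 3, 5, 6, 9]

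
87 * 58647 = 5102289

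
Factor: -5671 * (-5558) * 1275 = 2^1 * 3^1 * 5^2 * 7^1 * 17^1 * 53^1 * 107^1 * 397^1 = 40187257950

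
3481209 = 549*6341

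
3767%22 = 5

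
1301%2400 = 1301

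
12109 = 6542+5567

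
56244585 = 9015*6239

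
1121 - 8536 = -7415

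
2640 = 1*2640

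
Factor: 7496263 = 173^1*43331^1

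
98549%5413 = 1115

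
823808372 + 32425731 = 856234103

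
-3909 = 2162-6071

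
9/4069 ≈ 0.00221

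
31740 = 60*529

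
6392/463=13 + 373/463 ≈ 13.81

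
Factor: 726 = 2^1 * 3^1 * 11^2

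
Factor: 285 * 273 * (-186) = -1 * 2^1 * 3^3 * 5^1 * 7^1 * 13^1 * 19^1 * 31^1 = -14471730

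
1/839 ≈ 0.00119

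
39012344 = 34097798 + 4914546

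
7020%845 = 260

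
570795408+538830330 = 1109625738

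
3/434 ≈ 0.00691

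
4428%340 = 8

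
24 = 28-4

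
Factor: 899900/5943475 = 2^2 * 31^(-1) * 7669^(-1) * 8999^1 = 35996/237739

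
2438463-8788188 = -6349725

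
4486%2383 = 2103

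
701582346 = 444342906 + 257239440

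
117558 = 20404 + 97154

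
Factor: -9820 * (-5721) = 2^2 * 3^1 * 5^1 * 491^1 * 1907^1 = 56180220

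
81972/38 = 2157+3/19 ≈ 2157.16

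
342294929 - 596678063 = -254383134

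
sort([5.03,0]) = [0,5.03]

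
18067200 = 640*28230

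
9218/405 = 22 + 308/405 ≈ 22.76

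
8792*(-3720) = -32706240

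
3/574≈0.00523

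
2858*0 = 0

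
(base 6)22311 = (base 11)23a4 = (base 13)1576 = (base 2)110001000011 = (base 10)3139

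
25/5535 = 5/1107 ≈ 0.00452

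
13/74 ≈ 0.176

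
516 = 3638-3122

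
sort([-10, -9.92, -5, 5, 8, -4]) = [-10, -9.92, -5, -4, 5, 8]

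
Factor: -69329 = -1*13^1*5333^1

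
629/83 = 7 + 48/83 ≈ 7.58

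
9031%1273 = 120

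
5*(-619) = -3095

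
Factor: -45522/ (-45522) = 1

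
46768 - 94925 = -48157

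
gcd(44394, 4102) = 14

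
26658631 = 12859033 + 13799598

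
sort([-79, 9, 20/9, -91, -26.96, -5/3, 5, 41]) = [-91, -79, -26.96, -5/3, 20/9, 5, 9, 41]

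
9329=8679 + 650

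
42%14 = 0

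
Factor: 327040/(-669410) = -1*2^6*131^(-1) = -64/131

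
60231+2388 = 62619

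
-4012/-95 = 42 + 22/95 ≈ 42.23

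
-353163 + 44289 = -308874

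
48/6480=1/135 ≈ 0.00741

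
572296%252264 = 67768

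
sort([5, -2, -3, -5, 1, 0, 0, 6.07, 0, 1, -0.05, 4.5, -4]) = [-5, -4, -3, -2, -0.05, 0, 0, 0, 1, 1, 4.5, 5, 6.07]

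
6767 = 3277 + 3490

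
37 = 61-24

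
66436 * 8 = 531488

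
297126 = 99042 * 3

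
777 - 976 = -199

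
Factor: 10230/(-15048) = -1 * 2^(-2) * 3^(-1) * 5^1 * 19^(-1) * 31^1 = -155/228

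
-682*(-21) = 14322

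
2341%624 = 469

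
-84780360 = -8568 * 9895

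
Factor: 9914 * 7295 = 2^1 * 5^1 * 1459^1 * 4957^1 = 72322630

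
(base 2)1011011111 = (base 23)18m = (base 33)m9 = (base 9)1006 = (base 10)735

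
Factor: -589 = -1 * 19^1 * 31^1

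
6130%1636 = 1222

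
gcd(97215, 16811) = 1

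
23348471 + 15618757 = 38967228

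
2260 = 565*4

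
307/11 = 27 + 10/11 ≈ 27.91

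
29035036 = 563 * 51572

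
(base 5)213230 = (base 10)7315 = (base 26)al9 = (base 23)dj1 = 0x1c93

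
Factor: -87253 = -1*87253^1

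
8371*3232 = 27055072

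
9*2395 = 21555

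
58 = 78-20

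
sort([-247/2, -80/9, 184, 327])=[-247/2, -80/9, 184, 327]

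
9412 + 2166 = 11578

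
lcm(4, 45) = 180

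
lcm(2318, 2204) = 134444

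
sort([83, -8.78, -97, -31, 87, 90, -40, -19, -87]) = [-97, -87, -40, -31, -19, -8.78, 83, 87, 90]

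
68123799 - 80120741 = -11996942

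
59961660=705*85052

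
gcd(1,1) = 1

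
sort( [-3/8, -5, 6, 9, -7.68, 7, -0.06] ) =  [-7.68, -5, -3/8, -0.06, 6, 7, 9] 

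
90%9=0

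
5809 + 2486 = 8295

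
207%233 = 207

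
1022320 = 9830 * 104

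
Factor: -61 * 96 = -1 * 2^5 * 3^1 * 61^1 = -5856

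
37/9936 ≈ 0.00372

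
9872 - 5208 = 4664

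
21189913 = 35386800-14196887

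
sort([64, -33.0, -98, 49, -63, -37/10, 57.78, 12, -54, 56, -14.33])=[-98, -63, -54, -33.0, -14.33, -37/10, 12, 49, 56, 57.78, 64]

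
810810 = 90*9009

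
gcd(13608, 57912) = 24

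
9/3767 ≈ 0.00239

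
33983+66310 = 100293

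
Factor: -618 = -1*2^1*3^1*103^1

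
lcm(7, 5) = 35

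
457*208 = 95056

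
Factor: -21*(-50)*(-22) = -1*2^2*3^1*5^2*7^1*11^1 = -23100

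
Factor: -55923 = -1 * 3^1 * 7^1 * 2663^1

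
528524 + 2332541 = 2861065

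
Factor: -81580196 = -1*2^2*163^1*211^1*593^1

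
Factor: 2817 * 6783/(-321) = -1 * 3^2 * 7^1 * 17^1 * 19^1 * 107^(-1) * 313^1 = -6369237/107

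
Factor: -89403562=-1*2^1*44701781^1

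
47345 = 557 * 85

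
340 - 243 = 97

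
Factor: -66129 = -1*3^1*7^1*47^1*67^1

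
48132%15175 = 2607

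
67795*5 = 338975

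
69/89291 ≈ 0.000773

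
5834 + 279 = 6113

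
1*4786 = 4786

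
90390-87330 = 3060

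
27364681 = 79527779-52163098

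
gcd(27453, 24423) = 3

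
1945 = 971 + 974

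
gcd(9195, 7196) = 1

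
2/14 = 1/7 ≈ 0.143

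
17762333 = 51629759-33867426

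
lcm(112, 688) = 4816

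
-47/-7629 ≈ 0.00616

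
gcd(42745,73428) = 1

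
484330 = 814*595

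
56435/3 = 18811 + 2/3 ≈ 18811.67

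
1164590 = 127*9170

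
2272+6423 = 8695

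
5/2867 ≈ 0.00174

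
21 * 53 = 1113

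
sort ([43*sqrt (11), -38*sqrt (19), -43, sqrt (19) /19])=[-38*sqrt (19), -43, sqrt (19) /19, 43*sqrt (11)]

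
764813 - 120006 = 644807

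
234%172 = 62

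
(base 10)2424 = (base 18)78c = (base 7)10032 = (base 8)4570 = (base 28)32g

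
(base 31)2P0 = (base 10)2697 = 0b101010001001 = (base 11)2032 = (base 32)2K9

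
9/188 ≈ 0.0479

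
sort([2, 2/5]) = [2/5, 2]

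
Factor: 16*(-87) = -1*2^4*3^1*29^1 = -1392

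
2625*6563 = 17227875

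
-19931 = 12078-32009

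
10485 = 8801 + 1684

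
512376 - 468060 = 44316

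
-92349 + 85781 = -6568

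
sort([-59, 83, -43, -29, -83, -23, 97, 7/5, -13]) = [-83, -59, -43, -29, -23, -13, 7/5, 83, 97]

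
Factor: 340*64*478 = 2^9*5^1*17^1*239^1 = 10401280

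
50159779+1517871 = 51677650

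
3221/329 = 9 + 260/329 ≈ 9.79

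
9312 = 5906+3406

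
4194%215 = 109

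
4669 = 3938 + 731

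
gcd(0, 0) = 0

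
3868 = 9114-5246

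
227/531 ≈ 0.427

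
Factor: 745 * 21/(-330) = -1 * 2^(-1) * 7^1 * 11^(-1) * 149^1 = -1043/22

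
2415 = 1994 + 421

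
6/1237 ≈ 0.00485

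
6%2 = 0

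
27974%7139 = 6557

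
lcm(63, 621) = 4347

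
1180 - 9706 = -8526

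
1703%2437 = 1703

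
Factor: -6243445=-1 * 5^1 * 13^1 * 96053^1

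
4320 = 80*54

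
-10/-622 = 5/311 ≈ 0.0161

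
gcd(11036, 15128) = 124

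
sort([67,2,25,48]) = [2,25,48,67]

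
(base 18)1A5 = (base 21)135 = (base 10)509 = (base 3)200212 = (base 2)111111101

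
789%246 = 51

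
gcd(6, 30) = 6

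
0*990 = 0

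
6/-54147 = -2/18049 ≈ -0.000111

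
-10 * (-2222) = 22220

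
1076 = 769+307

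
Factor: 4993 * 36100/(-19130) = -1 * 2^1 * 5^1 * 19^2 * 1913^(-1) * 4993^1 = -18024730/1913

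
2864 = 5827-2963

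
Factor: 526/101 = 2^1*101^(-1)*263^1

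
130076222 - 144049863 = -13973641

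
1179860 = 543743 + 636117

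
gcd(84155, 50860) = 5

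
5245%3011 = 2234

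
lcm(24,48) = 48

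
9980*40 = 399200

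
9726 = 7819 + 1907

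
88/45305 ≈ 0.00194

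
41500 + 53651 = 95151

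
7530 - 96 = 7434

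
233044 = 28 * 8323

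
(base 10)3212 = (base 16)c8c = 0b110010001100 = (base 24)5dk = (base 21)75k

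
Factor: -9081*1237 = -1*3^2*1009^1*1237^1 = -11233197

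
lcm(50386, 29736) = 1813896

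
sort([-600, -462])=[-600, -462]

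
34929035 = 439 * 79565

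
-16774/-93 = 180 + 34/93 ≈ 180.37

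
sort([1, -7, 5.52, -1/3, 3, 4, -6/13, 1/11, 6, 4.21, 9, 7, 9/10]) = [-7, -6/13, -1/3, 1/11, 9/10, 1, 3, 4, 4.21, 5.52, 6, 7, 9]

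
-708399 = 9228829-9937228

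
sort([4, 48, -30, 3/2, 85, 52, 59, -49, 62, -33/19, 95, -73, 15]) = [-73, -49, -30, -33/19, 3/2, 4, 15, 48, 52, 59, 62, 85, 95]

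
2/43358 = 1/21679≈0.0000461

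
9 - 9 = 0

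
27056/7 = 3865+1/7 ≈ 3865.14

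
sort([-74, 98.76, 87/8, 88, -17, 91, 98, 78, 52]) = [-74, -17, 87/8, 52, 78, 88, 91, 98, 98.76]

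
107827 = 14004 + 93823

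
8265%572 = 257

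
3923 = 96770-92847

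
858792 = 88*9759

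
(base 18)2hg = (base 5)12340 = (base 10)970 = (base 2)1111001010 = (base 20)28a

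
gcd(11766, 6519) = 159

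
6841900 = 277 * 24700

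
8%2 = 0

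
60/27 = 20/9 ≈ 2.22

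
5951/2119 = 2 + 1713/2119≈2.81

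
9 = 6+3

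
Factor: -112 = -1 * 2^4 * 7^1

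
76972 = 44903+32069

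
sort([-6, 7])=[-6, 7]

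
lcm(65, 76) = 4940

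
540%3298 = 540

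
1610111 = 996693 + 613418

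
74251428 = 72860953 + 1390475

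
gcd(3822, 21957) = 39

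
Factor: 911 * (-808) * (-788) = 2^5 * 101^1 * 197^1 * 911^1 = 580037344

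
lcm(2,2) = 2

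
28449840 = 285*99824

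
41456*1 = 41456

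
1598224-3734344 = -2136120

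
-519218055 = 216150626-735368681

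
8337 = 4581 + 3756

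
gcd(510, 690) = 30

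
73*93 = 6789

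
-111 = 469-580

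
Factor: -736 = -1*2^5*23^1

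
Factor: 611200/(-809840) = -1*2^3*5^1*53^(-1) = -40/53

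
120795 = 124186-3391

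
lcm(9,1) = 9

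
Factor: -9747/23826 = -1*2^(-1)*3^2*11^(-1) = -9/22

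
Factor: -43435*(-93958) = 2^1*5^1*7^1*17^1*73^1*109^1*431^1 = 4081065730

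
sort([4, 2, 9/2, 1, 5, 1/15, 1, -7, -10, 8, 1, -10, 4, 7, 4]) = [-10, -10, -7, 1/15, 1, 1, 1, 2, 4, 4, 4, 9/2, 5, 7, 8]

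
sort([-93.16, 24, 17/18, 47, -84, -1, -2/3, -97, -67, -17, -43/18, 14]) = [-97, -93.16, -84, -67, -17, -43/18, -1, -2/3, 17/18, 14, 24, 47]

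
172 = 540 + -368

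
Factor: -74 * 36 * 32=-1 * 2^8 * 3^2 * 37^1=-85248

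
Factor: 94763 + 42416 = 7^1*19597^1 = 137179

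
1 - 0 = 1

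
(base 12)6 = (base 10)6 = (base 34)6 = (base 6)10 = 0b110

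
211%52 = 3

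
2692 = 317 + 2375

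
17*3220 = 54740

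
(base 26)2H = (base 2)1000101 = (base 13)54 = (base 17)41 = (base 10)69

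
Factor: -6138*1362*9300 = -1*2^4*3^4*5^2*11^1*31^2*227^1 = -77747590800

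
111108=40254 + 70854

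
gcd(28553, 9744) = 7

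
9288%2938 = 474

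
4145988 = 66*62818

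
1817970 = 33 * 55090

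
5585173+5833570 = 11418743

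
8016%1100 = 316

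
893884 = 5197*172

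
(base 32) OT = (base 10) 797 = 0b1100011101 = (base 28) 10D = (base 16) 31D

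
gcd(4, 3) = 1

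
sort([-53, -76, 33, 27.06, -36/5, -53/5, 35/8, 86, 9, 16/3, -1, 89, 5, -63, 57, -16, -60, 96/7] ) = [-76, -63, -60, -53, -16, -53/5, -36/5, -1, 35/8, 5, 16/3, 9, 96/7, 27.06, 33, 57, 86, 89] 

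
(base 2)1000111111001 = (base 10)4601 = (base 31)4od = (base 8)10771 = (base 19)ce3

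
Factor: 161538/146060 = 2^(-1) * 3^1 * 5^(-1) * 13^1 * 19^1 * 67^(-1) = 741/670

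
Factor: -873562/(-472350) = 3^(-1)*5^(-2)*17^1*47^(-1)*67^(-1)*25693^1 = 436781/236175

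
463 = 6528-6065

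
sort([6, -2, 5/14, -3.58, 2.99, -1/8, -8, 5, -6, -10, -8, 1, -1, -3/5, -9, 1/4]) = [-10, -9, -8, -8, -6, -3.58, -2, -1, -3/5, -1/8, 1/4, 5/14, 1, 2.99, 5, 6]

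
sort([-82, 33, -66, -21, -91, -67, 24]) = [-91, -82, -67, -66, -21, 24, 33]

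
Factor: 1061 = 1061^1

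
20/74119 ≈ 0.000270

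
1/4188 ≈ 0.000239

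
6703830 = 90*74487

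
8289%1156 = 197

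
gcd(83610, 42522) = 6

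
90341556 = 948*95297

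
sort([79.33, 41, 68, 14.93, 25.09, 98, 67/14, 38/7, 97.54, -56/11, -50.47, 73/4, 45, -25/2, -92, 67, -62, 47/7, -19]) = [-92, -62, -50.47, -19, -25/2, -56/11, 67/14, 38/7, 47/7, 14.93, 73/4, 25.09, 41, 45, 67, 68, 79.33, 97.54, 98]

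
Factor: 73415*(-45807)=-1*3^1*5^1*14683^1*15269^1=-3362920905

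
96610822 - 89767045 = 6843777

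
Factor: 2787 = 3^1 * 929^1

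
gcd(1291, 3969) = 1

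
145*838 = 121510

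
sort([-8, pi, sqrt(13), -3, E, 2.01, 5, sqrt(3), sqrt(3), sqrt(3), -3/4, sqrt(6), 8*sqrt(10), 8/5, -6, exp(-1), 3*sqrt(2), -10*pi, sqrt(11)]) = [-10*pi, -8, -6, -3, -3/4, exp(-1), 8/5, sqrt(3), sqrt(3), sqrt(3), 2.01, sqrt(6), E, pi, sqrt(11), sqrt(13), 3*sqrt(2), 5, 8*sqrt(10)]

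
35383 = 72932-37549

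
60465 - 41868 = 18597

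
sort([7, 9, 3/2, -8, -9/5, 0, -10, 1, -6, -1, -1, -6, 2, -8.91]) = [-10, -8.91, -8, -6, -6, -9/5, -1, -1, 0, 1, 3/2, 2, 7, 9]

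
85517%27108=4193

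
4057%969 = 181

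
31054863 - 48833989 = -17779126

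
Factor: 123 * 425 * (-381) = -1 * 3^2 * 5^2 * 17^1 * 41^1 * 127^1 = -19916775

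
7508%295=133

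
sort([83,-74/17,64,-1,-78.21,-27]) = [-78.21,-27,-74/17,-1,64,83]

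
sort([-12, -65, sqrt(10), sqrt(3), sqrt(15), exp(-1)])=[-65, -12, exp(-1), sqrt(3), sqrt(10), sqrt(15)]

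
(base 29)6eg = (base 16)155c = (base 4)1111130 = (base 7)21641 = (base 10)5468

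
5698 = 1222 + 4476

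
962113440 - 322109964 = 640003476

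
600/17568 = 25/732≈0.0342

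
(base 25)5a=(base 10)135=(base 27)50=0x87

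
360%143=74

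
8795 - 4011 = 4784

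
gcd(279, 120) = 3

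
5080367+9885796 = 14966163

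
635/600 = 1 + 7/120≈1.06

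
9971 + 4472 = 14443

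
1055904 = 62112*17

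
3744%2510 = 1234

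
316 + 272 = 588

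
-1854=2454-4308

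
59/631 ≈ 0.0935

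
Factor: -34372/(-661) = 2^2 * 13^1 = 52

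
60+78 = 138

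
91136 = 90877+259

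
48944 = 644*76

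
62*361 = 22382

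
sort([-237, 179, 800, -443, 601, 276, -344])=[-443, -344, -237, 179, 276, 601, 800]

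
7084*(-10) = -70840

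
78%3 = 0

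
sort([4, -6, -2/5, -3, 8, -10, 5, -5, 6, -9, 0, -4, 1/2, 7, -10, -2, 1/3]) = [-10, -10, -9, -6, -5, -4, -3, -2, -2/5, 0, 1/3, 1/2, 4, 5, 6, 7, 8]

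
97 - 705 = -608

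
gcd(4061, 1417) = 1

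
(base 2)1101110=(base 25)4a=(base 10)110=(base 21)55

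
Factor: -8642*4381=-1*2^1*13^1*29^1*149^1*337^1=-37860602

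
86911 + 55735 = 142646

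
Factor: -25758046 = -1*2^1*12879023^1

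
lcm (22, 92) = 1012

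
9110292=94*96918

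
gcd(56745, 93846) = 3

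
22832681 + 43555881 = 66388562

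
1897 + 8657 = 10554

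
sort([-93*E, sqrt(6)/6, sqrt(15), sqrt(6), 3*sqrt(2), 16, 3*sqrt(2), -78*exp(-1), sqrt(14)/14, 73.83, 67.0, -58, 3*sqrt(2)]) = [-93*E, -58, -78*exp(-1), sqrt(14)/14, sqrt(6)/6, sqrt(6), sqrt(15), 3*sqrt(2), 3*sqrt(2), 3*sqrt(2), 16, 67.0, 73.83]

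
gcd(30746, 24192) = 2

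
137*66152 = 9062824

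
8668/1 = 8668 = 8668.00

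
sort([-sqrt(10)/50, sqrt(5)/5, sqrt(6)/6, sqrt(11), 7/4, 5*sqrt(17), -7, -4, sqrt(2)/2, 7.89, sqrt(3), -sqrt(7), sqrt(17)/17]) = [-7, -4, -sqrt(7), -sqrt(10)/50, sqrt(17)/17, sqrt(6)/6, sqrt(5)/5, sqrt(2)/2, sqrt(3), 7/4, sqrt(11), 7.89, 5*sqrt(17)]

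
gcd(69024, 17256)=17256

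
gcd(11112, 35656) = 8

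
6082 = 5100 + 982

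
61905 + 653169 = 715074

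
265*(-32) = -8480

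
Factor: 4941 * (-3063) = -1 * 3^5 * 61^1 * 1021^1 = -15134283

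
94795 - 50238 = 44557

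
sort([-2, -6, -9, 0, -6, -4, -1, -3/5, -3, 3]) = [-9, -6, -6, -4, -3, -2, -1, -3/5, 0, 3]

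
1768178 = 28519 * 62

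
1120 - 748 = 372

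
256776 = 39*6584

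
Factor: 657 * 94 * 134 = 2^2 * 3^2 * 47^1 * 67^1 * 73^1 = 8275572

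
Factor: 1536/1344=2^3*7^(-1)=8/7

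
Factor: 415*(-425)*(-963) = 3^2*5^3*17^1*83^1*107^1 = 169849125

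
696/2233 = 24/77 ≈ 0.312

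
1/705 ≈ 0.00142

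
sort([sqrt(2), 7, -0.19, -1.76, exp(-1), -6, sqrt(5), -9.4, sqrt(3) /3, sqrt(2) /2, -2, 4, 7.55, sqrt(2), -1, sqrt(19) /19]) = [-9.4, -6, -2, -1.76, -1, -0.19, sqrt(19) /19, exp(-1), sqrt(3) /3, sqrt(2) /2, sqrt(2), sqrt(2), sqrt(5), 4, 7, 7.55]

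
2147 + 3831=5978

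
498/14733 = 166/4911 ≈ 0.0338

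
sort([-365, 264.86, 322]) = [-365, 264.86, 322]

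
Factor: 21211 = 21211^1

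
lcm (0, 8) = 0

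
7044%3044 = 956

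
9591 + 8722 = 18313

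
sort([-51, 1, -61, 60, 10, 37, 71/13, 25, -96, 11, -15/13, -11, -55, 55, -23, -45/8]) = [-96, -61, -55, -51, -23, -11, -45/8, -15/13, 1, 71/13, 10, 11, 25, 37, 55, 60]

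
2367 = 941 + 1426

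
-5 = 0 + -5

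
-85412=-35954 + -49458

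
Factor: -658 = -1*2^1*7^1*47^1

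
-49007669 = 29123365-78131034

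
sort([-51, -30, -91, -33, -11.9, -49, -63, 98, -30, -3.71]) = [-91, -63, -51, -49, -33, -30, -30, -11.9, -3.71, 98]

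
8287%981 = 439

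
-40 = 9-49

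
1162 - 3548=-2386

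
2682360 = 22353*120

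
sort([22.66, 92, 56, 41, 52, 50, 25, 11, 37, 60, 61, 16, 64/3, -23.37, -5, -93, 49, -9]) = [-93, -23.37, -9, -5, 11, 16, 64/3, 22.66, 25, 37, 41, 49, 50, 52, 56, 60, 61, 92]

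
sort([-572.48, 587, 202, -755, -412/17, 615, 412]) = [-755, -572.48, -412/17, 202, 412, 587, 615]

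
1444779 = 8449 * 171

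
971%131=54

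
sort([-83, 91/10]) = [-83, 91/10]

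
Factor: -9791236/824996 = -1 * 7^1 * 13^1 * 37^1 * 727^1 * 206249^(-1) = -2447809/206249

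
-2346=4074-6420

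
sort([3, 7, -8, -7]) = [-8, -7, 3, 7]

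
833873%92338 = 2831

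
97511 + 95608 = 193119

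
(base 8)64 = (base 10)52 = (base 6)124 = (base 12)44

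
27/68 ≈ 0.397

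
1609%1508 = 101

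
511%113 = 59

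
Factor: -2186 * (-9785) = 2^1 * 5^1 * 19^1 * 103^1 * 1093^1 = 21390010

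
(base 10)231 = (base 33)70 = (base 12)173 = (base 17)da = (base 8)347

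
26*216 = 5616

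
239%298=239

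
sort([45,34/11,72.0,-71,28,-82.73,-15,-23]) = [-82.73,-71,-23,-15,34/11,28,45,72.0]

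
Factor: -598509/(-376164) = 2^(-2) * 3^(-1) * 43^(-1) * 821^1 = 821/516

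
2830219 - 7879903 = -5049684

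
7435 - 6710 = 725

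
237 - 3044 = -2807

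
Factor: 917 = 7^1 * 131^1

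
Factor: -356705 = -1*5^1*71341^1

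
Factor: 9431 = 9431^1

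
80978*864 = 69964992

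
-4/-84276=1/21069≈0.0000475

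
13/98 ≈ 0.133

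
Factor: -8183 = -1*7^2*167^1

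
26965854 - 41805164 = -14839310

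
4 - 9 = -5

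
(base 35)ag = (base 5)2431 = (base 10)366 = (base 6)1410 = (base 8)556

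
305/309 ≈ 0.987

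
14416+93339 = 107755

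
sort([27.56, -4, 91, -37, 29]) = [-37, -4, 27.56, 29, 91]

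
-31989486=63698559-95688045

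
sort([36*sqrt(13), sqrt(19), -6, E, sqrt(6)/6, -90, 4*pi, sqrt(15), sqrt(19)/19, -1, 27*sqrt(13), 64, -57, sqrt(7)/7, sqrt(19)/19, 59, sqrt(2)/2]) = [-90, -57, -6, -1, sqrt(19)/19, sqrt(19)/19, sqrt(7)/7, sqrt(6)/6, sqrt(2)/2, E, sqrt(15), sqrt(19), 4*pi, 59, 64, 27*sqrt(13), 36*sqrt(13)]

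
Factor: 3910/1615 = 2^1*19^(-1)*23^1 = 46/19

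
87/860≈0.101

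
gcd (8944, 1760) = 16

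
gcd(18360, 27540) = 9180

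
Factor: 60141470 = 2^1 * 5^1 * 6014147^1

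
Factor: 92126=2^1*73^1*631^1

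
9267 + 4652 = 13919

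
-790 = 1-791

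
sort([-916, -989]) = [-989, -916]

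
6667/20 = 333 + 7/20 = 333.35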